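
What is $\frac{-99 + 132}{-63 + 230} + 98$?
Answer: $\frac{16399}{167} \approx 98.198$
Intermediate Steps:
$\frac{-99 + 132}{-63 + 230} + 98 = \frac{33}{167} + 98 = \frac{16399}{167}$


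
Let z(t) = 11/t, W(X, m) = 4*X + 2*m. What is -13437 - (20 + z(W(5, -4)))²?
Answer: -1997929/144 ≈ -13875.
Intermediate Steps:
W(X, m) = 2*m + 4*X
-13437 - (20 + z(W(5, -4)))² = -13437 - (20 + 11/(2*(-4) + 4*5))² = -13437 - (20 + 11/(-8 + 20))² = -13437 - (20 + 11/12)² = -13437 - (251/12)² = -13437 - 1*63001/144 = -13437 - 63001/144 = -1997929/144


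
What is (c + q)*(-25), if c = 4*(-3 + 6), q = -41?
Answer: 725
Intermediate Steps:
c = 12 (c = 4*3 = 12)
(c + q)*(-25) = (12 - 41)*(-25) = -29*(-25) = 725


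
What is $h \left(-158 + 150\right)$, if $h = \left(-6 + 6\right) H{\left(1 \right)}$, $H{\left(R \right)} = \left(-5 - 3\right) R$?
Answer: $0$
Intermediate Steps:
$H{\left(R \right)} = - 8 R$
$h = 0$ ($h = \left(-6 + 6\right) \left(\left(-8\right) 1\right) = 0 \left(-8\right) = 0$)
$h \left(-158 + 150\right) = 0 \left(-158 + 150\right) = 0 \left(-8\right) = 0$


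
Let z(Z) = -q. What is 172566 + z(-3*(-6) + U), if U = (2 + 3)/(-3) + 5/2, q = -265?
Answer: 172831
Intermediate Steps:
U = 5/6 (U = 5*(-1/3) + 5*(1/2) = -5/3 + 5/2 = 5/6 ≈ 0.83333)
z(Z) = 265 (z(Z) = -1*(-265) = 265)
172566 + z(-3*(-6) + U) = 172566 + 265 = 172831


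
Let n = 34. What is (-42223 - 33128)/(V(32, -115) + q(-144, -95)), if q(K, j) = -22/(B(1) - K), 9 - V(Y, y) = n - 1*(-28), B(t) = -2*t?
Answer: 1783307/1258 ≈ 1417.6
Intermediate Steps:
V(Y, y) = -53 (V(Y, y) = 9 - (34 - 1*(-28)) = 9 - (34 + 28) = 9 - 1*62 = 9 - 62 = -53)
q(K, j) = -22/(-2 - K) (q(K, j) = -22/(-2*1 - K) = -22/(-2 - K))
(-42223 - 33128)/(V(32, -115) + q(-144, -95)) = (-42223 - 33128)/(-53 + 22/(2 - 144)) = -75351/(-53 + 22/(-142)) = -75351/(-53 + 22*(-1/142)) = -75351/(-53 - 11/71) = -75351/(-3774/71) = -75351*(-71/3774) = 1783307/1258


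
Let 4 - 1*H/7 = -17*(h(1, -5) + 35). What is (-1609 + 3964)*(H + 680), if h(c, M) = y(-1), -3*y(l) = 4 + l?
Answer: 11195670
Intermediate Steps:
y(l) = -4/3 - l/3 (y(l) = -(4 + l)/3 = -4/3 - l/3)
h(c, M) = -1 (h(c, M) = -4/3 - ⅓*(-1) = -4/3 + ⅓ = -1)
H = 4074 (H = 28 - (-119)*(-1 + 35) = 28 - (-119)*34 = 28 - 7*(-578) = 28 + 4046 = 4074)
(-1609 + 3964)*(H + 680) = (-1609 + 3964)*(4074 + 680) = 2355*4754 = 11195670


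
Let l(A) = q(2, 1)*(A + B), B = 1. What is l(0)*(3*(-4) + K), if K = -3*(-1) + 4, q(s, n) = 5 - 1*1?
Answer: -20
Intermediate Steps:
q(s, n) = 4 (q(s, n) = 5 - 1 = 4)
l(A) = 4 + 4*A (l(A) = 4*(A + 1) = 4*(1 + A) = 4 + 4*A)
K = 7 (K = 3 + 4 = 7)
l(0)*(3*(-4) + K) = (4 + 4*0)*(3*(-4) + 7) = (4 + 0)*(-12 + 7) = 4*(-5) = -20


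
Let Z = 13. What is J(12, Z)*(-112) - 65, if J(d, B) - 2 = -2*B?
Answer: 2623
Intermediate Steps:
J(d, B) = 2 - 2*B
J(12, Z)*(-112) - 65 = (2 - 2*13)*(-112) - 65 = (2 - 26)*(-112) - 65 = -24*(-112) - 65 = 2688 - 65 = 2623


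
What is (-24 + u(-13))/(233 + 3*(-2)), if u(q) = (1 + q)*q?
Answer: 132/227 ≈ 0.58150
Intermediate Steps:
u(q) = q*(1 + q)
(-24 + u(-13))/(233 + 3*(-2)) = (-24 - 13*(1 - 13))/(233 + 3*(-2)) = (-24 - 13*(-12))/(233 - 6) = (-24 + 156)/227 = 132*(1/227) = 132/227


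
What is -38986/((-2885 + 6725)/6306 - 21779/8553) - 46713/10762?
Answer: 3770762374830579/187428936458 ≈ 20118.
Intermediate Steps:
-38986/((-2885 + 6725)/6306 - 21779/8553) - 46713/10762 = -38986/(3840*(1/6306) - 21779*1/8553) - 46713*1/10762 = -38986/(640/1051 - 21779/8553) - 46713/10762 = -38986/(-17415809/8989203) - 46713/10762 = -38986*(-8989203/17415809) - 46713/10762 = 350453068158/17415809 - 46713/10762 = 3770762374830579/187428936458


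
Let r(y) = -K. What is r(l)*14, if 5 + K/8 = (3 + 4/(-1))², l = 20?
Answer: 448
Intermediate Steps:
K = -32 (K = -40 + 8*(3 + 4/(-1))² = -40 + 8*(3 + 4*(-1))² = -40 + 8*(3 - 4)² = -40 + 8*(-1)² = -40 + 8*1 = -40 + 8 = -32)
r(y) = 32 (r(y) = -1*(-32) = 32)
r(l)*14 = 32*14 = 448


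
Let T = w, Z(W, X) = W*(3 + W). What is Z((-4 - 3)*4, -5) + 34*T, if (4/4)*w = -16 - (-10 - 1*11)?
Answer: 870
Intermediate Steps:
w = 5 (w = -16 - (-10 - 1*11) = -16 - (-10 - 11) = -16 - 1*(-21) = -16 + 21 = 5)
T = 5
Z((-4 - 3)*4, -5) + 34*T = ((-4 - 3)*4)*(3 + (-4 - 3)*4) + 34*5 = (-7*4)*(3 - 7*4) + 170 = -28*(3 - 28) + 170 = -28*(-25) + 170 = 700 + 170 = 870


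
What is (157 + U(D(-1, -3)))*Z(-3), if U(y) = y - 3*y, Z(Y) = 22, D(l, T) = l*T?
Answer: 3322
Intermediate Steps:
D(l, T) = T*l
U(y) = -2*y
(157 + U(D(-1, -3)))*Z(-3) = (157 - (-6)*(-1))*22 = (157 - 2*3)*22 = (157 - 6)*22 = 151*22 = 3322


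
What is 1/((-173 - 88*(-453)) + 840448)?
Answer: 1/880139 ≈ 1.1362e-6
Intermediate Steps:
1/((-173 - 88*(-453)) + 840448) = 1/((-173 + 39864) + 840448) = 1/(39691 + 840448) = 1/880139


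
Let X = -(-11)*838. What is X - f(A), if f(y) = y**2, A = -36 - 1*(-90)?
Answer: 6302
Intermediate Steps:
A = 54 (A = -36 + 90 = 54)
X = 9218 (X = -11*(-838) = 9218)
X - f(A) = 9218 - 1*54**2 = 9218 - 1*2916 = 9218 - 2916 = 6302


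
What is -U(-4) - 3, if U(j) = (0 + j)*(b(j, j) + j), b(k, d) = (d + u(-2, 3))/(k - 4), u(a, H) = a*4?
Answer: -13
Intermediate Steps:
u(a, H) = 4*a
b(k, d) = (-8 + d)/(-4 + k) (b(k, d) = (d + 4*(-2))/(k - 4) = (d - 8)/(-4 + k) = (-8 + d)/(-4 + k))
U(j) = j*(j + (-8 + j)/(-4 + j)) (U(j) = (0 + j)*((-8 + j)/(-4 + j) + j) = j*(j + (-8 + j)/(-4 + j)))
-U(-4) - 3 = -(-4)*(-8 - 4 - 4*(-4 - 4))/(-4 - 4) - 3 = -(-4)*(-8 - 4 - 4*(-8))/(-8) - 3 = -(-4)*(-1)*(-8 - 4 + 32)/8 - 3 = -(-4)*(-1)*20/8 - 3 = -1*10 - 3 = -10 - 3 = -13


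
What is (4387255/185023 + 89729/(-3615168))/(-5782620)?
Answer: -15844061955073/3867932232613543680 ≈ -4.0963e-6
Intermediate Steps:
(4387255/185023 + 89729/(-3615168))/(-5782620) = (4387255*(1/185023) + 89729*(-1/3615168))*(-1/5782620) = (4387255/185023 - 89729/3615168)*(-1/5782620) = (15844061955073/668889228864)*(-1/5782620) = -15844061955073/3867932232613543680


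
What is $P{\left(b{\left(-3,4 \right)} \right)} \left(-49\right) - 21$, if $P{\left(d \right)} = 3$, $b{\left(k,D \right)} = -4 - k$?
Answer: $-168$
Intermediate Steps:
$P{\left(b{\left(-3,4 \right)} \right)} \left(-49\right) - 21 = 3 \left(-49\right) - 21 = -147 - 21 = -168$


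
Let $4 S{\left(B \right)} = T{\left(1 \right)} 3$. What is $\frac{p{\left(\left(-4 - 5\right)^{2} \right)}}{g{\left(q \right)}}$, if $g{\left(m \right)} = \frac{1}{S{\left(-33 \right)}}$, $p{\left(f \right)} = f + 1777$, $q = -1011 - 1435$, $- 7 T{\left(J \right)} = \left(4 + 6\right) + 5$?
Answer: $- \frac{41805}{14} \approx -2986.1$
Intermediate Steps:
$T{\left(J \right)} = - \frac{15}{7}$ ($T{\left(J \right)} = - \frac{\left(4 + 6\right) + 5}{7} = - \frac{10 + 5}{7} = \left(- \frac{1}{7}\right) 15 = - \frac{15}{7}$)
$S{\left(B \right)} = - \frac{45}{28}$ ($S{\left(B \right)} = \frac{\left(- \frac{15}{7}\right) 3}{4} = \frac{1}{4} \left(- \frac{45}{7}\right) = - \frac{45}{28}$)
$q = -2446$ ($q = -1011 - 1435 = -2446$)
$p{\left(f \right)} = 1777 + f$
$g{\left(m \right)} = - \frac{28}{45}$ ($g{\left(m \right)} = \frac{1}{- \frac{45}{28}} = - \frac{28}{45}$)
$\frac{p{\left(\left(-4 - 5\right)^{2} \right)}}{g{\left(q \right)}} = \frac{1777 + \left(-4 - 5\right)^{2}}{- \frac{28}{45}} = \left(1777 + \left(-9\right)^{2}\right) \left(- \frac{45}{28}\right) = \left(1777 + 81\right) \left(- \frac{45}{28}\right) = 1858 \left(- \frac{45}{28}\right) = - \frac{41805}{14}$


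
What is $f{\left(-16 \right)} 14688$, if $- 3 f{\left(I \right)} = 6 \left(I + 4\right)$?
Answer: $352512$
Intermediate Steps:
$f{\left(I \right)} = -8 - 2 I$ ($f{\left(I \right)} = - \frac{6 \left(I + 4\right)}{3} = - \frac{6 \left(4 + I\right)}{3} = - \frac{24 + 6 I}{3} = -8 - 2 I$)
$f{\left(-16 \right)} 14688 = \left(-8 - -32\right) 14688 = \left(-8 + 32\right) 14688 = 24 \cdot 14688 = 352512$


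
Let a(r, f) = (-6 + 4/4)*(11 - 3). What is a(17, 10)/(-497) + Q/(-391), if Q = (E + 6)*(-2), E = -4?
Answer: 17628/194327 ≈ 0.090713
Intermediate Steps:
Q = -4 (Q = (-4 + 6)*(-2) = 2*(-2) = -4)
a(r, f) = -40 (a(r, f) = (-6 + 4*(1/4))*8 = (-6 + 1)*8 = -5*8 = -40)
a(17, 10)/(-497) + Q/(-391) = -40/(-497) - 4/(-391) = -40*(-1/497) - 4*(-1/391) = 40/497 + 4/391 = 17628/194327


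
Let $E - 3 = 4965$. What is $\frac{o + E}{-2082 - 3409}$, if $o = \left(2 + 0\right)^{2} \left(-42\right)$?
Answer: $- \frac{4800}{5491} \approx -0.87416$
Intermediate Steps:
$E = 4968$ ($E = 3 + 4965 = 4968$)
$o = -168$ ($o = 2^{2} \left(-42\right) = 4 \left(-42\right) = -168$)
$\frac{o + E}{-2082 - 3409} = \frac{-168 + 4968}{-2082 - 3409} = \frac{4800}{-5491} = 4800 \left(- \frac{1}{5491}\right) = - \frac{4800}{5491}$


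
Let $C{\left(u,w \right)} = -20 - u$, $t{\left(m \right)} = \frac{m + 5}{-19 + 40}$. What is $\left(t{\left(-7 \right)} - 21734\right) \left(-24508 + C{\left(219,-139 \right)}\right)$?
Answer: $\frac{3764975584}{7} \approx 5.3785 \cdot 10^{8}$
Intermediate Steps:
$t{\left(m \right)} = \frac{5}{21} + \frac{m}{21}$ ($t{\left(m \right)} = \frac{5 + m}{21} = \left(5 + m\right) \frac{1}{21} = \frac{5}{21} + \frac{m}{21}$)
$\left(t{\left(-7 \right)} - 21734\right) \left(-24508 + C{\left(219,-139 \right)}\right) = \left(\left(\frac{5}{21} + \frac{1}{21} \left(-7\right)\right) - 21734\right) \left(-24508 - 239\right) = \left(\left(\frac{5}{21} - \frac{1}{3}\right) - 21734\right) \left(-24508 - 239\right) = \left(- \frac{2}{21} - 21734\right) \left(-24508 - 239\right) = \left(- \frac{456416}{21}\right) \left(-24747\right) = \frac{3764975584}{7}$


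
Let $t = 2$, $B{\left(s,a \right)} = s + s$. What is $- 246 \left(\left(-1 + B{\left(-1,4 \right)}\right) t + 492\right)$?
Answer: $-119556$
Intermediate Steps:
$B{\left(s,a \right)} = 2 s$
$- 246 \left(\left(-1 + B{\left(-1,4 \right)}\right) t + 492\right) = - 246 \left(\left(-1 + 2 \left(-1\right)\right) 2 + 492\right) = - 246 \left(\left(-1 - 2\right) 2 + 492\right) = - 246 \left(\left(-3\right) 2 + 492\right) = - 246 \left(-6 + 492\right) = \left(-246\right) 486 = -119556$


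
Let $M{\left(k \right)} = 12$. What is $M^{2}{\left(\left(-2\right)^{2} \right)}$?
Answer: $144$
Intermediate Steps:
$M^{2}{\left(\left(-2\right)^{2} \right)} = 12^{2} = 144$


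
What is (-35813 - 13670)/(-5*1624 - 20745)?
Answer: 49483/28865 ≈ 1.7143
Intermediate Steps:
(-35813 - 13670)/(-5*1624 - 20745) = -49483/(-8120 - 20745) = -49483/(-28865) = -49483*(-1/28865) = 49483/28865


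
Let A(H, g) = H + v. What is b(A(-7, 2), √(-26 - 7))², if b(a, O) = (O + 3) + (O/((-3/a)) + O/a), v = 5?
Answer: -431/12 + 7*I*√33 ≈ -35.917 + 40.212*I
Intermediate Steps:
A(H, g) = 5 + H (A(H, g) = H + 5 = 5 + H)
b(a, O) = 3 + O + O/a - O*a/3 (b(a, O) = (3 + O) + (O*(-a/3) + O/a) = (3 + O) + (-O*a/3 + O/a) = (3 + O) + (O/a - O*a/3) = 3 + O + O/a - O*a/3)
b(A(-7, 2), √(-26 - 7))² = (3 + √(-26 - 7) + √(-26 - 7)/(5 - 7) - √(-26 - 7)*(5 - 7)/3)² = (3 + √(-33) + √(-33)/(-2) - ⅓*√(-33)*(-2))² = (3 + I*√33 + (I*√33)*(-½) - ⅓*I*√33*(-2))² = (3 + I*√33 - I*√33/2 + 2*I*√33/3)² = (3 + 7*I*√33/6)²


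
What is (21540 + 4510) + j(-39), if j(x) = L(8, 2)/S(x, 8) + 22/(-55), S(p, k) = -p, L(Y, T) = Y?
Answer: 5079712/195 ≈ 26050.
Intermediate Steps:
j(x) = -⅖ - 8/x (j(x) = 8/((-x)) + 22/(-55) = 8*(-1/x) + 22*(-1/55) = -8/x - ⅖ = -⅖ - 8/x)
(21540 + 4510) + j(-39) = (21540 + 4510) + (-⅖ - 8/(-39)) = 26050 + (-⅖ - 8*(-1/39)) = 26050 + (-⅖ + 8/39) = 26050 - 38/195 = 5079712/195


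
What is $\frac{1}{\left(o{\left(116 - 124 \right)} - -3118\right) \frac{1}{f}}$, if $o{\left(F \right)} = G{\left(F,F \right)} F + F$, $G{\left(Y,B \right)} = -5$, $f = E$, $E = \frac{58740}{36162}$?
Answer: $\frac{979}{1898505} \approx 0.00051567$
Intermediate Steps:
$E = \frac{9790}{6027}$ ($E = 58740 \cdot \frac{1}{36162} = \frac{9790}{6027} \approx 1.6244$)
$f = \frac{9790}{6027} \approx 1.6244$
$o{\left(F \right)} = - 4 F$ ($o{\left(F \right)} = - 5 F + F = - 4 F$)
$\frac{1}{\left(o{\left(116 - 124 \right)} - -3118\right) \frac{1}{f}} = \frac{1}{\left(- 4 \left(116 - 124\right) - -3118\right) \frac{1}{\frac{9790}{6027}}} = \frac{1}{\left(- 4 \left(116 - 124\right) + \left(-72 + 3190\right)\right) \frac{6027}{9790}} = \frac{1}{\left(-4\right) \left(-8\right) + 3118} \cdot \frac{9790}{6027} = \frac{1}{32 + 3118} \cdot \frac{9790}{6027} = \frac{1}{3150} \cdot \frac{9790}{6027} = \frac{979}{1898505}$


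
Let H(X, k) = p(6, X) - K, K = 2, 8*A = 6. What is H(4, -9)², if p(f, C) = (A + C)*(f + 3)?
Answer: 26569/16 ≈ 1660.6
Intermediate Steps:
A = ¾ (A = (⅛)*6 = ¾ ≈ 0.75000)
p(f, C) = (3 + f)*(¾ + C) (p(f, C) = (¾ + C)*(f + 3) = (¾ + C)*(3 + f) = (3 + f)*(¾ + C))
H(X, k) = 19/4 + 9*X (H(X, k) = (9/4 + 3*X + (¾)*6 + X*6) - 1*2 = (9/4 + 3*X + 9/2 + 6*X) - 2 = (27/4 + 9*X) - 2 = 19/4 + 9*X)
H(4, -9)² = (19/4 + 9*4)² = (19/4 + 36)² = (163/4)² = 26569/16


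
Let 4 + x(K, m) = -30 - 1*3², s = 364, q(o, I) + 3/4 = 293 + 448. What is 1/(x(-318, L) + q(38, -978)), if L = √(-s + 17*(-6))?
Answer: 4/2789 ≈ 0.0014342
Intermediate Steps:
q(o, I) = 2961/4 (q(o, I) = -¾ + (293 + 448) = -¾ + 741 = 2961/4)
L = I*√466 (L = √(-1*364 + 17*(-6)) = √(-364 - 102) = √(-466) = I*√466 ≈ 21.587*I)
x(K, m) = -43 (x(K, m) = -4 + (-30 - 1*3²) = -4 + (-30 - 1*9) = -4 + (-30 - 9) = -4 - 39 = -43)
1/(x(-318, L) + q(38, -978)) = 1/(-43 + 2961/4) = 1/(2789/4) = 4/2789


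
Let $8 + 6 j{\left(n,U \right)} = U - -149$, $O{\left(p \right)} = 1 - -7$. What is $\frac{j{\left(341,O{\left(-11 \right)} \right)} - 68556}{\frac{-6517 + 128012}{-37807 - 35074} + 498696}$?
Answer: $- \frac{29967719747}{218072050086} \approx -0.13742$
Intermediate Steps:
$O{\left(p \right)} = 8$ ($O{\left(p \right)} = 1 + 7 = 8$)
$j{\left(n,U \right)} = \frac{47}{2} + \frac{U}{6}$ ($j{\left(n,U \right)} = - \frac{4}{3} + \frac{U - -149}{6} = - \frac{4}{3} + \frac{U + 149}{6} = - \frac{4}{3} + \frac{149 + U}{6} = - \frac{4}{3} + \left(\frac{149}{6} + \frac{U}{6}\right) = \frac{47}{2} + \frac{U}{6}$)
$\frac{j{\left(341,O{\left(-11 \right)} \right)} - 68556}{\frac{-6517 + 128012}{-37807 - 35074} + 498696} = \frac{\left(\frac{47}{2} + \frac{1}{6} \cdot 8\right) - 68556}{\frac{-6517 + 128012}{-37807 - 35074} + 498696} = \frac{\left(\frac{47}{2} + \frac{4}{3}\right) - 68556}{\frac{121495}{-72881} + 498696} = \frac{\frac{149}{6} - 68556}{121495 \left(- \frac{1}{72881}\right) + 498696} = - \frac{411187}{6 \left(- \frac{121495}{72881} + 498696\right)} = - \frac{411187}{6 \cdot \frac{36345341681}{72881}} = \left(- \frac{411187}{6}\right) \frac{72881}{36345341681} = - \frac{29967719747}{218072050086}$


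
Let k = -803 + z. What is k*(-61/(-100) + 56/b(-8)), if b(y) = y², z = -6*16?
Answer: -267003/200 ≈ -1335.0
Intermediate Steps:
z = -96
k = -899 (k = -803 - 96 = -899)
k*(-61/(-100) + 56/b(-8)) = -899*(-61/(-100) + 56/((-8)²)) = -899*(-61*(-1/100) + 56/64) = -899*(61/100 + 56*(1/64)) = -899*(61/100 + 7/8) = -899*297/200 = -267003/200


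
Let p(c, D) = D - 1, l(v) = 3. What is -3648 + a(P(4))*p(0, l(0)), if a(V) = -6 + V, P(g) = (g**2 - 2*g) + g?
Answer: -3636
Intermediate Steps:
P(g) = g**2 - g
p(c, D) = -1 + D
-3648 + a(P(4))*p(0, l(0)) = -3648 + (-6 + 4*(-1 + 4))*(-1 + 3) = -3648 + (-6 + 4*3)*2 = -3648 + (-6 + 12)*2 = -3648 + 6*2 = -3648 + 12 = -3636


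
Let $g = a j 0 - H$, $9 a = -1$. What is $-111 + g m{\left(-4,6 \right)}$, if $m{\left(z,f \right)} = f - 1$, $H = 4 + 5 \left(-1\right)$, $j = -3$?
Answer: $-106$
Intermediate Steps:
$a = - \frac{1}{9}$ ($a = \frac{1}{9} \left(-1\right) = - \frac{1}{9} \approx -0.11111$)
$H = -1$ ($H = 4 - 5 = -1$)
$m{\left(z,f \right)} = -1 + f$
$g = 1$ ($g = \left(- \frac{1}{9}\right) \left(-3\right) 0 - -1 = \frac{1}{3} \cdot 0 + 1 = 0 + 1 = 1$)
$-111 + g m{\left(-4,6 \right)} = -111 + 1 \left(-1 + 6\right) = -111 + 1 \cdot 5 = -111 + 5 = -106$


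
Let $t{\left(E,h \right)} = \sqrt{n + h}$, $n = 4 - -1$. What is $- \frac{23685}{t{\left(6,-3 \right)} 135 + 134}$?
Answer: $\frac{1586895}{9247} - \frac{3197475 \sqrt{2}}{18494} \approx -72.895$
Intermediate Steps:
$n = 5$ ($n = 4 + 1 = 5$)
$t{\left(E,h \right)} = \sqrt{5 + h}$
$- \frac{23685}{t{\left(6,-3 \right)} 135 + 134} = - \frac{23685}{\sqrt{5 - 3} \cdot 135 + 134} = - \frac{23685}{\sqrt{2} \cdot 135 + 134} = - \frac{23685}{135 \sqrt{2} + 134} = - \frac{23685}{134 + 135 \sqrt{2}}$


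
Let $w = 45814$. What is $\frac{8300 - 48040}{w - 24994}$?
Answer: $- \frac{1987}{1041} \approx -1.9087$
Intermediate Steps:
$\frac{8300 - 48040}{w - 24994} = \frac{8300 - 48040}{45814 - 24994} = - \frac{39740}{20820} = \left(-39740\right) \frac{1}{20820} = - \frac{1987}{1041}$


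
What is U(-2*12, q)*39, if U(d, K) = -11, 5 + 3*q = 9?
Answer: -429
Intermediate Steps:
q = 4/3 (q = -5/3 + (⅓)*9 = -5/3 + 3 = 4/3 ≈ 1.3333)
U(-2*12, q)*39 = -11*39 = -429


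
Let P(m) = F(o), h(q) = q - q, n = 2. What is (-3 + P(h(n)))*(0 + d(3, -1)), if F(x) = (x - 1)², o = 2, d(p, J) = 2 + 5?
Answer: -14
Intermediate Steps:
d(p, J) = 7
h(q) = 0
F(x) = (-1 + x)²
P(m) = 1 (P(m) = (-1 + 2)² = 1² = 1)
(-3 + P(h(n)))*(0 + d(3, -1)) = (-3 + 1)*(0 + 7) = -2*7 = -14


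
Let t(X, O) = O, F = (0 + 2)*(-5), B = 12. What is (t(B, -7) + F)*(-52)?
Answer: 884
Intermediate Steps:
F = -10 (F = 2*(-5) = -10)
(t(B, -7) + F)*(-52) = (-7 - 10)*(-52) = -17*(-52) = 884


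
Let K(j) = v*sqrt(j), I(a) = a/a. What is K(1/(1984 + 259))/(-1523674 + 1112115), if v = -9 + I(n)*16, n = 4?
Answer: -7*sqrt(2243)/923126837 ≈ -3.5913e-7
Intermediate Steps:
I(a) = 1
v = 7 (v = -9 + 1*16 = -9 + 16 = 7)
K(j) = 7*sqrt(j)
K(1/(1984 + 259))/(-1523674 + 1112115) = (7*sqrt(1/(1984 + 259)))/(-1523674 + 1112115) = (7*sqrt(1/2243))/(-411559) = (7*sqrt(1/2243))*(-1/411559) = (7*(sqrt(2243)/2243))*(-1/411559) = (7*sqrt(2243)/2243)*(-1/411559) = -7*sqrt(2243)/923126837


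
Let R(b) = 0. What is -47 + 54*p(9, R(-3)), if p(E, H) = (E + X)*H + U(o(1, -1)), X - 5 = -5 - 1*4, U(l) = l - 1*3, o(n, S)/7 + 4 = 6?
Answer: 547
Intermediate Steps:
o(n, S) = 14 (o(n, S) = -28 + 7*6 = -28 + 42 = 14)
U(l) = -3 + l (U(l) = l - 3 = -3 + l)
X = -4 (X = 5 + (-5 - 1*4) = 5 + (-5 - 4) = 5 - 9 = -4)
p(E, H) = 11 + H*(-4 + E) (p(E, H) = (E - 4)*H + (-3 + 14) = (-4 + E)*H + 11 = H*(-4 + E) + 11 = 11 + H*(-4 + E))
-47 + 54*p(9, R(-3)) = -47 + 54*(11 - 4*0 + 9*0) = -47 + 54*(11 + 0 + 0) = -47 + 54*11 = -47 + 594 = 547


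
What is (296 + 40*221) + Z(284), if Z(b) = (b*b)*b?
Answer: 22915440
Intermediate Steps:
Z(b) = b³ (Z(b) = b²*b = b³)
(296 + 40*221) + Z(284) = (296 + 40*221) + 284³ = (296 + 8840) + 22906304 = 9136 + 22906304 = 22915440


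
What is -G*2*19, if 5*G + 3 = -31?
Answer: 1292/5 ≈ 258.40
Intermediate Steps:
G = -34/5 (G = -3/5 + (1/5)*(-31) = -3/5 - 31/5 = -34/5 ≈ -6.8000)
-G*2*19 = -(-34/5*2)*19 = -(-68)*19/5 = -1*(-1292/5) = 1292/5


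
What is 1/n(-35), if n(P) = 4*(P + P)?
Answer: -1/280 ≈ -0.0035714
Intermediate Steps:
n(P) = 8*P (n(P) = 4*(2*P) = 8*P)
1/n(-35) = 1/(8*(-35)) = 1/(-280) = -1/280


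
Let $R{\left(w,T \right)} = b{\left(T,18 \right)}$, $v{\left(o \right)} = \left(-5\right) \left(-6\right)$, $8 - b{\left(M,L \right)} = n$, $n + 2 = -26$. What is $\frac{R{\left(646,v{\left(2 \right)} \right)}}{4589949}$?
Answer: $\frac{12}{1529983} \approx 7.8432 \cdot 10^{-6}$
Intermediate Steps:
$n = -28$ ($n = -2 - 26 = -28$)
$b{\left(M,L \right)} = 36$ ($b{\left(M,L \right)} = 8 - -28 = 8 + 28 = 36$)
$v{\left(o \right)} = 30$
$R{\left(w,T \right)} = 36$
$\frac{R{\left(646,v{\left(2 \right)} \right)}}{4589949} = \frac{36}{4589949} = 36 \cdot \frac{1}{4589949} = \frac{12}{1529983}$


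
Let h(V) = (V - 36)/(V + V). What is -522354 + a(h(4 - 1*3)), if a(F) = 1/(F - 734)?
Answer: -785098064/1503 ≈ -5.2235e+5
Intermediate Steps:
h(V) = (-36 + V)/(2*V) (h(V) = (-36 + V)/((2*V)) = (-36 + V)*(1/(2*V)) = (-36 + V)/(2*V))
a(F) = 1/(-734 + F)
-522354 + a(h(4 - 1*3)) = -522354 + 1/(-734 + (-36 + (4 - 1*3))/(2*(4 - 1*3))) = -522354 + 1/(-734 + (-36 + (4 - 3))/(2*(4 - 3))) = -522354 + 1/(-734 + (½)*(-36 + 1)/1) = -522354 + 1/(-734 + (½)*1*(-35)) = -522354 + 1/(-734 - 35/2) = -522354 + 1/(-1503/2) = -522354 - 2/1503 = -785098064/1503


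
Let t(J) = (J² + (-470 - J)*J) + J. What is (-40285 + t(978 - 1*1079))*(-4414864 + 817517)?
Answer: -25483606148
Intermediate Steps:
t(J) = J + J² + J*(-470 - J) (t(J) = (J² + J*(-470 - J)) + J = J + J² + J*(-470 - J))
(-40285 + t(978 - 1*1079))*(-4414864 + 817517) = (-40285 - 469*(978 - 1*1079))*(-4414864 + 817517) = (-40285 - 469*(978 - 1079))*(-3597347) = (-40285 - 469*(-101))*(-3597347) = (-40285 + 47369)*(-3597347) = 7084*(-3597347) = -25483606148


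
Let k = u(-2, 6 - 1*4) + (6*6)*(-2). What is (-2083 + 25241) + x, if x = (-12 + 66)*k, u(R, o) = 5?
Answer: 19540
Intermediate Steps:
k = -67 (k = 5 + (6*6)*(-2) = 5 + 36*(-2) = 5 - 72 = -67)
x = -3618 (x = (-12 + 66)*(-67) = 54*(-67) = -3618)
(-2083 + 25241) + x = (-2083 + 25241) - 3618 = 23158 - 3618 = 19540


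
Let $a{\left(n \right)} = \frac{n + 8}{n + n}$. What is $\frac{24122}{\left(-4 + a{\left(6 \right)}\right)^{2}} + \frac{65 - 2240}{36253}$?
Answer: $\frac{31481186601}{10477117} \approx 3004.8$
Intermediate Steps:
$a{\left(n \right)} = \frac{8 + n}{2 n}$
$\frac{24122}{\left(-4 + a{\left(6 \right)}\right)^{2}} + \frac{65 - 2240}{36253} = \frac{24122}{\left(-4 + \frac{8 + 6}{2 \cdot 6}\right)^{2}} + \frac{65 - 2240}{36253} = \frac{24122}{\left(-4 + \frac{1}{2} \cdot \frac{1}{6} \cdot 14\right)^{2}} + \left(65 - 2240\right) \frac{1}{36253} = \frac{24122}{\left(-4 + \frac{7}{6}\right)^{2}} - \frac{2175}{36253} = \frac{24122}{\left(- \frac{17}{6}\right)^{2}} - \frac{2175}{36253} = \frac{24122}{\frac{289}{36}} - \frac{2175}{36253} = 24122 \cdot \frac{36}{289} - \frac{2175}{36253} = \frac{868392}{289} - \frac{2175}{36253} = \frac{31481186601}{10477117}$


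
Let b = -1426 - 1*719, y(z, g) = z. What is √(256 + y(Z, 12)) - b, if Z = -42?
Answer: 2145 + √214 ≈ 2159.6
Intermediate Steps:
b = -2145 (b = -1426 - 719 = -2145)
√(256 + y(Z, 12)) - b = √(256 - 42) - 1*(-2145) = √214 + 2145 = 2145 + √214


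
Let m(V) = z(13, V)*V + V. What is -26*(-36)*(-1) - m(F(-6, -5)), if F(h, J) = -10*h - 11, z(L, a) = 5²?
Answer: -2210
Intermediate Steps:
z(L, a) = 25
F(h, J) = -11 - 10*h
m(V) = 26*V (m(V) = 25*V + V = 26*V)
-26*(-36)*(-1) - m(F(-6, -5)) = -26*(-36)*(-1) - 26*(-11 - 10*(-6)) = 936*(-1) - 26*(-11 + 60) = -936 - 26*49 = -936 - 1*1274 = -936 - 1274 = -2210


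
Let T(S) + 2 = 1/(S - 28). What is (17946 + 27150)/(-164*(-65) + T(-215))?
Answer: 10958328/2589893 ≈ 4.2312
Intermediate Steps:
T(S) = -2 + 1/(-28 + S) (T(S) = -2 + 1/(S - 28) = -2 + 1/(-28 + S))
(17946 + 27150)/(-164*(-65) + T(-215)) = (17946 + 27150)/(-164*(-65) + (57 - 2*(-215))/(-28 - 215)) = 45096/(10660 + (57 + 430)/(-243)) = 45096/(10660 - 1/243*487) = 45096/(10660 - 487/243) = 45096/(2589893/243) = 45096*(243/2589893) = 10958328/2589893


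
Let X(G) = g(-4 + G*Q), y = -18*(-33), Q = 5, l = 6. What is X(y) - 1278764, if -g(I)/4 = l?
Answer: -1278788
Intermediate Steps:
y = 594
g(I) = -24 (g(I) = -4*6 = -24)
X(G) = -24
X(y) - 1278764 = -24 - 1278764 = -1278788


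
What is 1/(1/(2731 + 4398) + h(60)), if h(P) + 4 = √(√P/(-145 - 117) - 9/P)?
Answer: 1/(-28515/7129 + √262*√(-393/10 - 2*√15)/262) ≈ -0.24723 - 0.026192*I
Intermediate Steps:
h(P) = -4 + √(-9/P - √P/262) (h(P) = -4 + √(√P/(-145 - 117) - 9/P) = -4 + √(√P/(-262) - 9/P) = -4 + √(-√P/262 - 9/P) = -4 + √(-9/P - √P/262))
1/(1/(2731 + 4398) + h(60)) = 1/(1/(2731 + 4398) + (-4 + √262*√((-2358 - 60^(3/2))/60)/262)) = 1/(1/7129 + (-4 + √262*√((-2358 - 120*√15)/60)/262)) = 1/(1/7129 + (-4 + √262*√(-393/10 - 2*√15)/262)) = 1/(-28515/7129 + √262*√(-393/10 - 2*√15)/262)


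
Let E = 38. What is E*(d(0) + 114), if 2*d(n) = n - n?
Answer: 4332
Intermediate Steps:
d(n) = 0 (d(n) = (n - n)/2 = (1/2)*0 = 0)
E*(d(0) + 114) = 38*(0 + 114) = 38*114 = 4332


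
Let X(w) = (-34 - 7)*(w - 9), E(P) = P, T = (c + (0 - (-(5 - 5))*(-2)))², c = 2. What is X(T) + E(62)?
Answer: 267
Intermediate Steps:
T = 4 (T = (2 + (0 - (-(5 - 5))*(-2)))² = (2 + (0 - (-1*0)*(-2)))² = (2 + (0 - 0*(-2)))² = (2 + (0 - 1*0))² = (2 + (0 + 0))² = (2 + 0)² = 2² = 4)
X(w) = 369 - 41*w (X(w) = -41*(-9 + w) = 369 - 41*w)
X(T) + E(62) = (369 - 41*4) + 62 = (369 - 164) + 62 = 205 + 62 = 267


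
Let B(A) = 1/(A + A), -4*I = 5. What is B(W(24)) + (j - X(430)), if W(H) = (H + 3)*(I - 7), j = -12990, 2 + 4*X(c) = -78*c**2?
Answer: 6401942807/1782 ≈ 3.5926e+6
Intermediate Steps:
X(c) = -1/2 - 39*c**2/2 (X(c) = -1/2 + (-78*c**2)/4 = -1/2 - 39*c**2/2)
I = -5/4 (I = -1/4*5 = -5/4 ≈ -1.2500)
W(H) = -99/4 - 33*H/4 (W(H) = (H + 3)*(-5/4 - 7) = (3 + H)*(-33/4) = -99/4 - 33*H/4)
B(A) = 1/(2*A)
B(W(24)) + (j - X(430)) = 1/(2*(-99/4 - 33/4*24)) + (-12990 - (-1/2 - 39/2*430**2)) = 1/(2*(-99/4 - 198)) + (-12990 - (-1/2 - 39/2*184900)) = 1/(2*(-891/4)) + (-12990 - (-1/2 - 3605550)) = (1/2)*(-4/891) + (-12990 - 1*(-7211101/2)) = -2/891 + (-12990 + 7211101/2) = -2/891 + 7185121/2 = 6401942807/1782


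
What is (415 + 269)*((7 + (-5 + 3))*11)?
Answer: 37620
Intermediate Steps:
(415 + 269)*((7 + (-5 + 3))*11) = 684*((7 - 2)*11) = 684*(5*11) = 684*55 = 37620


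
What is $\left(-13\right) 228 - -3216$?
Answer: $252$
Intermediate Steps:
$\left(-13\right) 228 - -3216 = -2964 + 3216 = 252$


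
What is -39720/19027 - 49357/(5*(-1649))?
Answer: 611624239/156877615 ≈ 3.8987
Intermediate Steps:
-39720/19027 - 49357/(5*(-1649)) = -39720*1/19027 - 49357/(-8245) = -39720/19027 - 49357*(-1/8245) = -39720/19027 + 49357/8245 = 611624239/156877615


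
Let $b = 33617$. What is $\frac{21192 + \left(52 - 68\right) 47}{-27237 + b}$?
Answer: $\frac{1022}{319} \approx 3.2038$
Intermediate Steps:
$\frac{21192 + \left(52 - 68\right) 47}{-27237 + b} = \frac{21192 + \left(52 - 68\right) 47}{-27237 + 33617} = \frac{21192 - 752}{6380} = \left(21192 - 752\right) \frac{1}{6380} = 20440 \cdot \frac{1}{6380} = \frac{1022}{319}$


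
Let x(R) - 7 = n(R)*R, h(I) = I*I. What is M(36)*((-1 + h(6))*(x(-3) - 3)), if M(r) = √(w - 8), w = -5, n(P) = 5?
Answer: -385*I*√13 ≈ -1388.1*I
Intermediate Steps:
h(I) = I²
x(R) = 7 + 5*R
M(r) = I*√13 (M(r) = √(-5 - 8) = √(-13) = I*√13)
M(36)*((-1 + h(6))*(x(-3) - 3)) = (I*√13)*((-1 + 6²)*((7 + 5*(-3)) - 3)) = (I*√13)*((-1 + 36)*((7 - 15) - 3)) = (I*√13)*(35*(-8 - 3)) = (I*√13)*(35*(-11)) = (I*√13)*(-385) = -385*I*√13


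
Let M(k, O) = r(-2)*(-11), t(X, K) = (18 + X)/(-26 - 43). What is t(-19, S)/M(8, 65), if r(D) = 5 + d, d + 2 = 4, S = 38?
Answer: -1/5313 ≈ -0.00018822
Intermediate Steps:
d = 2 (d = -2 + 4 = 2)
r(D) = 7 (r(D) = 5 + 2 = 7)
t(X, K) = -6/23 - X/69 (t(X, K) = (18 + X)/(-69) = (18 + X)*(-1/69) = -6/23 - X/69)
M(k, O) = -77 (M(k, O) = 7*(-11) = -77)
t(-19, S)/M(8, 65) = (-6/23 - 1/69*(-19))/(-77) = (-6/23 + 19/69)*(-1/77) = (1/69)*(-1/77) = -1/5313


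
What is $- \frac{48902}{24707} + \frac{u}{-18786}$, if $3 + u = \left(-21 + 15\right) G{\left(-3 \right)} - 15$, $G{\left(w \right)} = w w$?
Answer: $- \frac{4929538}{2495407} \approx -1.9754$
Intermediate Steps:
$G{\left(w \right)} = w^{2}$
$u = -72$ ($u = -3 + \left(\left(-21 + 15\right) \left(-3\right)^{2} - 15\right) = -3 - 69 = -72$)
$- \frac{48902}{24707} + \frac{u}{-18786} = - \frac{48902}{24707} - \frac{72}{-18786} = \left(-48902\right) \frac{1}{24707} - - \frac{12}{3131} = - \frac{48902}{24707} + \frac{12}{3131} = - \frac{4929538}{2495407}$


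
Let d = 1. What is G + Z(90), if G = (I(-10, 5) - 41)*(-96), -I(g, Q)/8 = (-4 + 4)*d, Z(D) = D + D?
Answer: 4116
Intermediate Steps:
Z(D) = 2*D
I(g, Q) = 0 (I(g, Q) = -8*(-4 + 4) = -0 = -8*0 = 0)
G = 3936 (G = (0 - 41)*(-96) = -41*(-96) = 3936)
G + Z(90) = 3936 + 2*90 = 3936 + 180 = 4116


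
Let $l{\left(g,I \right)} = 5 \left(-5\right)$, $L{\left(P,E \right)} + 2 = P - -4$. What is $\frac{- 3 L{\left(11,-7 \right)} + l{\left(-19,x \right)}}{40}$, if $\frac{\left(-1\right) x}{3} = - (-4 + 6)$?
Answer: $- \frac{8}{5} \approx -1.6$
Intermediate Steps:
$x = 6$ ($x = - 3 \left(- (-4 + 6)\right) = - 3 \left(\left(-1\right) 2\right) = \left(-3\right) \left(-2\right) = 6$)
$L{\left(P,E \right)} = 2 + P$ ($L{\left(P,E \right)} = -2 + \left(P - -4\right) = -2 + \left(P + 4\right) = -2 + \left(4 + P\right) = 2 + P$)
$l{\left(g,I \right)} = -25$
$\frac{- 3 L{\left(11,-7 \right)} + l{\left(-19,x \right)}}{40} = \frac{- 3 \left(2 + 11\right) - 25}{40} = \left(\left(-3\right) 13 - 25\right) \frac{1}{40} = \left(-39 - 25\right) \frac{1}{40} = \left(-64\right) \frac{1}{40} = - \frac{8}{5}$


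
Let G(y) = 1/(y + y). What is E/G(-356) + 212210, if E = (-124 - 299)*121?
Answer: 36654506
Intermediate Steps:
G(y) = 1/(2*y)
E = -51183 (E = -423*121 = -51183)
E/G(-356) + 212210 = -51183/((1/2)/(-356)) + 212210 = -51183/((1/2)*(-1/356)) + 212210 = -51183/(-1/712) + 212210 = -51183*(-712) + 212210 = 36442296 + 212210 = 36654506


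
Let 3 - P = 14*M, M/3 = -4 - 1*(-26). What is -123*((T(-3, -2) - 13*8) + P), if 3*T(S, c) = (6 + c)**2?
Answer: 125419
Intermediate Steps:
M = 66 (M = 3*(-4 - 1*(-26)) = 3*(-4 + 26) = 3*22 = 66)
T(S, c) = (6 + c)**2/3
P = -921 (P = 3 - 14*66 = 3 - 1*924 = 3 - 924 = -921)
-123*((T(-3, -2) - 13*8) + P) = -123*(((6 - 2)**2/3 - 13*8) - 921) = -123*(((1/3)*4**2 - 104) - 921) = -123*(((1/3)*16 - 104) - 921) = -123*((16/3 - 104) - 921) = -123*(-296/3 - 921) = -123*(-3059/3) = 125419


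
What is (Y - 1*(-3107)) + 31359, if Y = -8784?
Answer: 25682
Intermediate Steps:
(Y - 1*(-3107)) + 31359 = (-8784 - 1*(-3107)) + 31359 = (-8784 + 3107) + 31359 = -5677 + 31359 = 25682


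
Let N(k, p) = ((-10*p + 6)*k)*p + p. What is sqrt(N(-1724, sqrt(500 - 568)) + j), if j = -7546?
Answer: sqrt(-1179866 - 20686*I*sqrt(17)) ≈ 39.235 - 1086.9*I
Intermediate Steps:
N(k, p) = p + k*p*(6 - 10*p) (N(k, p) = ((6 - 10*p)*k)*p + p = (k*(6 - 10*p))*p + p = k*p*(6 - 10*p) + p = p + k*p*(6 - 10*p))
sqrt(N(-1724, sqrt(500 - 568)) + j) = sqrt(sqrt(500 - 568)*(1 + 6*(-1724) - 10*(-1724)*sqrt(500 - 568)) - 7546) = sqrt(sqrt(-68)*(1 - 10344 - 10*(-1724)*sqrt(-68)) - 7546) = sqrt((2*I*sqrt(17))*(1 - 10344 - 10*(-1724)*2*I*sqrt(17)) - 7546) = sqrt((2*I*sqrt(17))*(1 - 10344 + 34480*I*sqrt(17)) - 7546) = sqrt((2*I*sqrt(17))*(-10343 + 34480*I*sqrt(17)) - 7546) = sqrt(2*I*sqrt(17)*(-10343 + 34480*I*sqrt(17)) - 7546) = sqrt(-7546 + 2*I*sqrt(17)*(-10343 + 34480*I*sqrt(17)))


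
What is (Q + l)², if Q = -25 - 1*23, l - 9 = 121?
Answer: 6724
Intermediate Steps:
l = 130 (l = 9 + 121 = 130)
Q = -48 (Q = -25 - 23 = -48)
(Q + l)² = (-48 + 130)² = 82² = 6724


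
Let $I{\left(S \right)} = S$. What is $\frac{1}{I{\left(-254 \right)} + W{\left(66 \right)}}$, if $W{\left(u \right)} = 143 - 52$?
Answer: $- \frac{1}{163} \approx -0.006135$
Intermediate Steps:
$W{\left(u \right)} = 91$ ($W{\left(u \right)} = 143 - 52 = 91$)
$\frac{1}{I{\left(-254 \right)} + W{\left(66 \right)}} = \frac{1}{-254 + 91} = \frac{1}{-163} = - \frac{1}{163}$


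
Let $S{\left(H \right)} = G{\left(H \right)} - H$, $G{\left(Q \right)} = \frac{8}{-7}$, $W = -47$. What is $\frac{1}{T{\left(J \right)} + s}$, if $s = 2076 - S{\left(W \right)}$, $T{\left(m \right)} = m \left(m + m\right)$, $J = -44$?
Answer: $\frac{7}{41315} \approx 0.00016943$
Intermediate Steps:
$G{\left(Q \right)} = - \frac{8}{7}$ ($G{\left(Q \right)} = 8 \left(- \frac{1}{7}\right) = - \frac{8}{7}$)
$S{\left(H \right)} = - \frac{8}{7} - H$
$T{\left(m \right)} = 2 m^{2}$ ($T{\left(m \right)} = m 2 m = 2 m^{2}$)
$s = \frac{14211}{7}$ ($s = 2076 - \left(- \frac{8}{7} - -47\right) = 2076 - \left(- \frac{8}{7} + 47\right) = 2076 - \frac{321}{7} = \frac{14211}{7} \approx 2030.1$)
$\frac{1}{T{\left(J \right)} + s} = \frac{1}{2 \left(-44\right)^{2} + \frac{14211}{7}} = \frac{1}{2 \cdot 1936 + \frac{14211}{7}} = \frac{1}{3872 + \frac{14211}{7}} = \frac{1}{\frac{41315}{7}} = \frac{7}{41315}$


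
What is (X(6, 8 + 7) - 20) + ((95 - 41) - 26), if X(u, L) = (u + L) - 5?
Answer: 24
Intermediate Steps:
X(u, L) = -5 + L + u (X(u, L) = (L + u) - 5 = -5 + L + u)
(X(6, 8 + 7) - 20) + ((95 - 41) - 26) = ((-5 + (8 + 7) + 6) - 20) + ((95 - 41) - 26) = ((-5 + 15 + 6) - 20) + (54 - 26) = (16 - 20) + 28 = -4 + 28 = 24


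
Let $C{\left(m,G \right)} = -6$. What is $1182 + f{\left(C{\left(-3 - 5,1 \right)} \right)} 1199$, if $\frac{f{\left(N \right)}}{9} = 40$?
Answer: $432822$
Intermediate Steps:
$f{\left(N \right)} = 360$ ($f{\left(N \right)} = 9 \cdot 40 = 360$)
$1182 + f{\left(C{\left(-3 - 5,1 \right)} \right)} 1199 = 1182 + 360 \cdot 1199 = 1182 + 431640 = 432822$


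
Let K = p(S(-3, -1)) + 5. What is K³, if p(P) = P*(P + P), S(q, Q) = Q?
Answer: 343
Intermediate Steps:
p(P) = 2*P² (p(P) = P*(2*P) = 2*P²)
K = 7 (K = 2*(-1)² + 5 = 2*1 + 5 = 2 + 5 = 7)
K³ = 7³ = 343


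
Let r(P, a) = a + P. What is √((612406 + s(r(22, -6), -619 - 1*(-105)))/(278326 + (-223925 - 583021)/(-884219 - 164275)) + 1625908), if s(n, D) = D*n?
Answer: √47484392406701241734355170/5404147185 ≈ 1275.1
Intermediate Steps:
r(P, a) = P + a
√((612406 + s(r(22, -6), -619 - 1*(-105)))/(278326 + (-223925 - 583021)/(-884219 - 164275)) + 1625908) = √((612406 + (-619 - 1*(-105))*(22 - 6))/(278326 + (-223925 - 583021)/(-884219 - 164275)) + 1625908) = √((612406 + (-619 + 105)*16)/(278326 - 806946/(-1048494)) + 1625908) = √((612406 - 514*16)/(278326 - 806946*(-1/1048494)) + 1625908) = √((612406 - 8224)/(278326 + 134491/174749) + 1625908) = √(604182/(48637324665/174749) + 1625908) = √(604182*(174749/48637324665) + 1625908) = √(35193400106/16212441555 + 1625908) = √(26359973617207046/16212441555) = √47484392406701241734355170/5404147185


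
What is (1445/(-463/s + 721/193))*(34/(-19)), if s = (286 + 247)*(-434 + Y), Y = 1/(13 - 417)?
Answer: -886145127237890/1280920772763 ≈ -691.80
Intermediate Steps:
Y = -1/404 (Y = 1/(-404) = -1/404 ≈ -0.0024752)
s = -93454621/404 (s = (286 + 247)*(-434 - 1/404) = 533*(-175337/404) = -93454621/404 ≈ -2.3132e+5)
(1445/(-463/s + 721/193))*(34/(-19)) = (1445/(-463/(-93454621/404) + 721/193))*(34/(-19)) = (1445/(-463*(-404/93454621) + 721*(1/193)))*(34*(-1/19)) = (1445/(187052/93454621 + 721/193))*(-34/19) = (1445/(67416882777/18036741853))*(-34/19) = (1445*(18036741853/67416882777))*(-34/19) = (26063091977585/67416882777)*(-34/19) = -886145127237890/1280920772763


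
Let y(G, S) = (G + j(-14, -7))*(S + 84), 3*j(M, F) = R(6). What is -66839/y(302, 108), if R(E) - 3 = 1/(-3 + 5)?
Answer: -66839/58208 ≈ -1.1483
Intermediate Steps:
R(E) = 7/2 (R(E) = 3 + 1/(-3 + 5) = 3 + 1/2 = 7/2)
j(M, F) = 7/6 (j(M, F) = (1/3)*(7/2) = 7/6)
y(G, S) = (84 + S)*(7/6 + G) (y(G, S) = (G + 7/6)*(S + 84) = (7/6 + G)*(84 + S) = (84 + S)*(7/6 + G))
-66839/y(302, 108) = -66839/(98 + 84*302 + (7/6)*108 + 302*108) = -66839/(98 + 25368 + 126 + 32616) = -66839/58208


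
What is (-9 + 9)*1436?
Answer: 0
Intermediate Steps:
(-9 + 9)*1436 = 0*1436 = 0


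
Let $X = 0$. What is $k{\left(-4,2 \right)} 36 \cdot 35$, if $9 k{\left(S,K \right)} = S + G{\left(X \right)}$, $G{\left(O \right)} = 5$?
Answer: $140$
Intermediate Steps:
$k{\left(S,K \right)} = \frac{5}{9} + \frac{S}{9}$ ($k{\left(S,K \right)} = \frac{S + 5}{9} = \frac{5 + S}{9} = \frac{5}{9} + \frac{S}{9}$)
$k{\left(-4,2 \right)} 36 \cdot 35 = \left(\frac{5}{9} + \frac{1}{9} \left(-4\right)\right) 36 \cdot 35 = \left(\frac{5}{9} - \frac{4}{9}\right) 36 \cdot 35 = \frac{1}{9} \cdot 36 \cdot 35 = 4 \cdot 35 = 140$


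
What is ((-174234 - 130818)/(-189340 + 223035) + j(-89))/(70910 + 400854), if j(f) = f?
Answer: -3303907/15896087980 ≈ -0.00020784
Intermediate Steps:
((-174234 - 130818)/(-189340 + 223035) + j(-89))/(70910 + 400854) = ((-174234 - 130818)/(-189340 + 223035) - 89)/(70910 + 400854) = (-305052/33695 - 89)/471764 = (-305052*1/33695 - 89)*(1/471764) = (-305052/33695 - 89)*(1/471764) = -3303907/33695*1/471764 = -3303907/15896087980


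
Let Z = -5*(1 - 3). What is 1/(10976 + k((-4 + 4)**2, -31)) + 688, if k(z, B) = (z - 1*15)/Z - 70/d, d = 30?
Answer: 45293110/65833 ≈ 688.00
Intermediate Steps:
Z = 10 (Z = -5*(-2) = 10)
k(z, B) = -23/6 + z/10 (k(z, B) = (z - 1*15)/10 - 70/30 = (z - 15)*(1/10) - 70*1/30 = (-15 + z)*(1/10) - 7/3 = (-3/2 + z/10) - 7/3 = -23/6 + z/10)
1/(10976 + k((-4 + 4)**2, -31)) + 688 = 1/(10976 + (-23/6 + (-4 + 4)**2/10)) + 688 = 1/(10976 + (-23/6 + (1/10)*0**2)) + 688 = 1/(10976 + (-23/6 + (1/10)*0)) + 688 = 1/(10976 + (-23/6 + 0)) + 688 = 1/(10976 - 23/6) + 688 = 1/(65833/6) + 688 = 6/65833 + 688 = 45293110/65833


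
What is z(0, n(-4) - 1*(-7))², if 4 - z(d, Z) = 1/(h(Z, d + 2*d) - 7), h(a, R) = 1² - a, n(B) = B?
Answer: 1369/81 ≈ 16.901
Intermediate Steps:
h(a, R) = 1 - a
z(d, Z) = 4 - 1/(-6 - Z) (z(d, Z) = 4 - 1/((1 - Z) - 7) = 4 - 1/(-6 - Z))
z(0, n(-4) - 1*(-7))² = ((25 + 4*(-4 - 1*(-7)))/(6 + (-4 - 1*(-7))))² = ((25 + 4*(-4 + 7))/(6 + (-4 + 7)))² = ((25 + 4*3)/(6 + 3))² = ((25 + 12)/9)² = ((⅑)*37)² = (37/9)² = 1369/81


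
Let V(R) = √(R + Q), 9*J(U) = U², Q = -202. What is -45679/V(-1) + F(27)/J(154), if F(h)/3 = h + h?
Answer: 729/11858 + 45679*I*√203/203 ≈ 0.061477 + 3206.0*I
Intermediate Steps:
F(h) = 6*h (F(h) = 3*(h + h) = 3*(2*h) = 6*h)
J(U) = U²/9
V(R) = √(-202 + R) (V(R) = √(R - 202) = √(-202 + R))
-45679/V(-1) + F(27)/J(154) = -45679/√(-202 - 1) + (6*27)/(((⅑)*154²)) = -45679*(-I*√203/203) + 162/(((⅑)*23716)) = -45679*(-I*√203/203) + 162/(23716/9) = -(-45679)*I*√203/203 + 162*(9/23716) = 45679*I*√203/203 + 729/11858 = 729/11858 + 45679*I*√203/203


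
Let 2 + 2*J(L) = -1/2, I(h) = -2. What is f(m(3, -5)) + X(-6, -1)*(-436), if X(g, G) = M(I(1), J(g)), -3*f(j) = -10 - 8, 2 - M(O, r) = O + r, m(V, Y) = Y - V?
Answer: -2283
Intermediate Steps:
J(L) = -5/4 (J(L) = -1 + (-1/2)/2 = -1 + (-1*½)/2 = -1 + (½)*(-½) = -1 - ¼ = -5/4)
M(O, r) = 2 - O - r (M(O, r) = 2 - (O + r) = 2 + (-O - r) = 2 - O - r)
f(j) = 6 (f(j) = -(-10 - 8)/3 = -⅓*(-18) = 6)
X(g, G) = 21/4 (X(g, G) = 2 - 1*(-2) - 1*(-5/4) = 2 + 2 + 5/4 = 21/4)
f(m(3, -5)) + X(-6, -1)*(-436) = 6 + (21/4)*(-436) = 6 - 2289 = -2283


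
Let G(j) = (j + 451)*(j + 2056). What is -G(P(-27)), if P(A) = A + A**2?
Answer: -3179974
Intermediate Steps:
G(j) = (451 + j)*(2056 + j)
-G(P(-27)) = -(927256 + (-27*(1 - 27))**2 + 2507*(-27*(1 - 27))) = -(927256 + (-27*(-26))**2 + 2507*(-27*(-26))) = -(927256 + 702**2 + 2507*702) = -(927256 + 492804 + 1759914) = -1*3179974 = -3179974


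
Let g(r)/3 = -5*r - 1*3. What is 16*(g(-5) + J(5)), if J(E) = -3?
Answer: 1008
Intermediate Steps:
g(r) = -9 - 15*r (g(r) = 3*(-5*r - 1*3) = 3*(-5*r - 3) = 3*(-3 - 5*r) = -9 - 15*r)
16*(g(-5) + J(5)) = 16*((-9 - 15*(-5)) - 3) = 16*((-9 + 75) - 3) = 16*(66 - 3) = 16*63 = 1008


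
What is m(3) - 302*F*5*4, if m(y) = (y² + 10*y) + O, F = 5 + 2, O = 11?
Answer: -42230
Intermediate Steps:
F = 7
m(y) = 11 + y² + 10*y (m(y) = (y² + 10*y) + 11 = 11 + y² + 10*y)
m(3) - 302*F*5*4 = (11 + 3² + 10*3) - 302*7*5*4 = (11 + 9 + 30) - 10570*4 = 50 - 302*140 = 50 - 42280 = -42230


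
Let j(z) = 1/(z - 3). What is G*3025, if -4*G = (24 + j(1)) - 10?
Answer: -81675/8 ≈ -10209.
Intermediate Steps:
j(z) = 1/(-3 + z)
G = -27/8 (G = -((24 + 1/(-3 + 1)) - 10)/4 = -((24 + 1/(-2)) - 10)/4 = -((24 - ½) - 10)/4 = -(47/2 - 10)/4 = -¼*27/2 = -27/8 ≈ -3.3750)
G*3025 = -27/8*3025 = -81675/8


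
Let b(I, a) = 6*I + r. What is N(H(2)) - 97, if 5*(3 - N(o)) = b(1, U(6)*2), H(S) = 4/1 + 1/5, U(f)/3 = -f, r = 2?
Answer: -478/5 ≈ -95.600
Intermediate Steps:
U(f) = -3*f (U(f) = 3*(-f) = -3*f)
b(I, a) = 2 + 6*I (b(I, a) = 6*I + 2 = 2 + 6*I)
H(S) = 21/5 (H(S) = 4*1 + 1*(⅕) = 4 + ⅕ = 21/5)
N(o) = 7/5 (N(o) = 3 - (2 + 6*1)/5 = 3 - (2 + 6)/5 = 3 - ⅕*8 = 3 - 8/5 = 7/5)
N(H(2)) - 97 = 7/5 - 97 = -478/5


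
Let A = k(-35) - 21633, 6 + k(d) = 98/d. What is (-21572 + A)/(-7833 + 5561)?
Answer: 216069/11360 ≈ 19.020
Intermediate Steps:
k(d) = -6 + 98/d
A = -108209/5 (A = (-6 + 98/(-35)) - 21633 = (-6 + 98*(-1/35)) - 21633 = (-6 - 14/5) - 21633 = -44/5 - 21633 = -108209/5 ≈ -21642.)
(-21572 + A)/(-7833 + 5561) = (-21572 - 108209/5)/(-7833 + 5561) = -216069/5/(-2272) = -216069/5*(-1/2272) = 216069/11360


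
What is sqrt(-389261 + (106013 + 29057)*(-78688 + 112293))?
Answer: 27*sqrt(6225841) ≈ 67369.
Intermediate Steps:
sqrt(-389261 + (106013 + 29057)*(-78688 + 112293)) = sqrt(-389261 + 135070*33605) = sqrt(-389261 + 4539027350) = sqrt(4538638089) = 27*sqrt(6225841)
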